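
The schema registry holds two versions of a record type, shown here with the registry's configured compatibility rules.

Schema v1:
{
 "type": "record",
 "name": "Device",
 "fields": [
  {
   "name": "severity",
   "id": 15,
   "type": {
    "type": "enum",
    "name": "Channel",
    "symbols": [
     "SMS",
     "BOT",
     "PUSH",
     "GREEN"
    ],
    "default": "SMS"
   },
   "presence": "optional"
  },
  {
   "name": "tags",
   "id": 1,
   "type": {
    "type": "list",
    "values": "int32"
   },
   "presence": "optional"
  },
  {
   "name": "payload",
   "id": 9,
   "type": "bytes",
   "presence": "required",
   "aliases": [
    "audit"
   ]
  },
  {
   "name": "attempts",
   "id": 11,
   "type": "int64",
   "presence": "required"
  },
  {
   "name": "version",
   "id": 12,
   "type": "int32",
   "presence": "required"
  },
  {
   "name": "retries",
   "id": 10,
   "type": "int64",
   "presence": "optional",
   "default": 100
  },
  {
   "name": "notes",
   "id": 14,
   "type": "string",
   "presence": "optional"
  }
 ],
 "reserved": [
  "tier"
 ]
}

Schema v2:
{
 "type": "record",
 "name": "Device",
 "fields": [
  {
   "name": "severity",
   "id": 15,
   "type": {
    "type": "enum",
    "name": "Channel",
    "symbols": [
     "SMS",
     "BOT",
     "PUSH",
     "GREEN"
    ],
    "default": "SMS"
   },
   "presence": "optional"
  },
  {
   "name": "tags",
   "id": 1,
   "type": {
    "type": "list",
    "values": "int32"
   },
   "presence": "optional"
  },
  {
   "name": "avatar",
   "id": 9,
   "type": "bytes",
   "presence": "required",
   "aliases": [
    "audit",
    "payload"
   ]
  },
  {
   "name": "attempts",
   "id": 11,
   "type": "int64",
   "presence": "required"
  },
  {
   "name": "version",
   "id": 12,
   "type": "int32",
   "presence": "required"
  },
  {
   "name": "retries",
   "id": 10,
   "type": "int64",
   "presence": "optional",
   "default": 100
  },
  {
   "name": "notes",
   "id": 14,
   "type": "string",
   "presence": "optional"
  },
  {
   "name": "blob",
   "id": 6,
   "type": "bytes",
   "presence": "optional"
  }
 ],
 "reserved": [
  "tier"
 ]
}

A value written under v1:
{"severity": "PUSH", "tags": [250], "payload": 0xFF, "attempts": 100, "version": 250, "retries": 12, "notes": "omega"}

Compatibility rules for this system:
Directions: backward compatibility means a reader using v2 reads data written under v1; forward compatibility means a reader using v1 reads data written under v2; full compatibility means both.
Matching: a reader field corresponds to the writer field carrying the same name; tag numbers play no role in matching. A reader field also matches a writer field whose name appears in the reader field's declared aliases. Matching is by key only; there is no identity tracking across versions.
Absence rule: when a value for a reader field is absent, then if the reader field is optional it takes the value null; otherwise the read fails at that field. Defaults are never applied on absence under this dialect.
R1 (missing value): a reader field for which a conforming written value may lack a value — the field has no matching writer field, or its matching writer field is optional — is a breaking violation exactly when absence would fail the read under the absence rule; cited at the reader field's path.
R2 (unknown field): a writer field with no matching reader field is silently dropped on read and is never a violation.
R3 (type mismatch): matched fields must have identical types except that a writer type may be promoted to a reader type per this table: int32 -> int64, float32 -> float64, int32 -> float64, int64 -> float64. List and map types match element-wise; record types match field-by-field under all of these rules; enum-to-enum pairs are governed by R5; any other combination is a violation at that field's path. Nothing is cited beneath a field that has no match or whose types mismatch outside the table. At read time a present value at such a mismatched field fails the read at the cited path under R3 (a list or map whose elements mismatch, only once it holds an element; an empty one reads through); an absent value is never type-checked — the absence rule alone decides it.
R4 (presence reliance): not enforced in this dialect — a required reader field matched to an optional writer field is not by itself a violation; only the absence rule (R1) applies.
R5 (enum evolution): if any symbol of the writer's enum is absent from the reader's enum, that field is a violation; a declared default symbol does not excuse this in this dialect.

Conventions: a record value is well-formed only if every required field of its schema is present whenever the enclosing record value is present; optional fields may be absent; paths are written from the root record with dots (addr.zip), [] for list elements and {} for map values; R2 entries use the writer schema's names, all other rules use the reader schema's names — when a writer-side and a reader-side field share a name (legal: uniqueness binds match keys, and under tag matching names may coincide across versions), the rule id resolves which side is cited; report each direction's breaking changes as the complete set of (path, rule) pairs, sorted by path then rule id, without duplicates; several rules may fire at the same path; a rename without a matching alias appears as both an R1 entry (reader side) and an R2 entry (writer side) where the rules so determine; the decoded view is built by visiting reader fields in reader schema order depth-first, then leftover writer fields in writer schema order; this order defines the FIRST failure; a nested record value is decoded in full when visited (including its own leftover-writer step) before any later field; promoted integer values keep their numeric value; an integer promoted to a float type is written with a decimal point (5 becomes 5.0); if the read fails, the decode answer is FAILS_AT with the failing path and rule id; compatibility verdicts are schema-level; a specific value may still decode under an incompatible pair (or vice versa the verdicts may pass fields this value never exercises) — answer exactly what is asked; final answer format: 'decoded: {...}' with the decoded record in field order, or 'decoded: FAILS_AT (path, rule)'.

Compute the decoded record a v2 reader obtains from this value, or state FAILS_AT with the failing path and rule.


decoded: {"severity": "PUSH", "tags": [250], "avatar": 0xFF, "attempts": 100, "version": 250, "retries": 12, "notes": "omega", "blob": null}

in Device below, arrows point writer -> reader
decoding the Device value with the v2 reader:
  severity := "PUSH"
  tags := [250]
  avatar := 0xFF (from writer payload)
  attempts := 100
  version := 250
  retries := 12
  notes := "omega"
  blob := null (not supplied -> null)
  => decoded: {"severity": "PUSH", "tags": [250], "avatar": 0xFF, "attempts": 100, "version": 250, "retries": 12, "notes": "omega", "blob": null}


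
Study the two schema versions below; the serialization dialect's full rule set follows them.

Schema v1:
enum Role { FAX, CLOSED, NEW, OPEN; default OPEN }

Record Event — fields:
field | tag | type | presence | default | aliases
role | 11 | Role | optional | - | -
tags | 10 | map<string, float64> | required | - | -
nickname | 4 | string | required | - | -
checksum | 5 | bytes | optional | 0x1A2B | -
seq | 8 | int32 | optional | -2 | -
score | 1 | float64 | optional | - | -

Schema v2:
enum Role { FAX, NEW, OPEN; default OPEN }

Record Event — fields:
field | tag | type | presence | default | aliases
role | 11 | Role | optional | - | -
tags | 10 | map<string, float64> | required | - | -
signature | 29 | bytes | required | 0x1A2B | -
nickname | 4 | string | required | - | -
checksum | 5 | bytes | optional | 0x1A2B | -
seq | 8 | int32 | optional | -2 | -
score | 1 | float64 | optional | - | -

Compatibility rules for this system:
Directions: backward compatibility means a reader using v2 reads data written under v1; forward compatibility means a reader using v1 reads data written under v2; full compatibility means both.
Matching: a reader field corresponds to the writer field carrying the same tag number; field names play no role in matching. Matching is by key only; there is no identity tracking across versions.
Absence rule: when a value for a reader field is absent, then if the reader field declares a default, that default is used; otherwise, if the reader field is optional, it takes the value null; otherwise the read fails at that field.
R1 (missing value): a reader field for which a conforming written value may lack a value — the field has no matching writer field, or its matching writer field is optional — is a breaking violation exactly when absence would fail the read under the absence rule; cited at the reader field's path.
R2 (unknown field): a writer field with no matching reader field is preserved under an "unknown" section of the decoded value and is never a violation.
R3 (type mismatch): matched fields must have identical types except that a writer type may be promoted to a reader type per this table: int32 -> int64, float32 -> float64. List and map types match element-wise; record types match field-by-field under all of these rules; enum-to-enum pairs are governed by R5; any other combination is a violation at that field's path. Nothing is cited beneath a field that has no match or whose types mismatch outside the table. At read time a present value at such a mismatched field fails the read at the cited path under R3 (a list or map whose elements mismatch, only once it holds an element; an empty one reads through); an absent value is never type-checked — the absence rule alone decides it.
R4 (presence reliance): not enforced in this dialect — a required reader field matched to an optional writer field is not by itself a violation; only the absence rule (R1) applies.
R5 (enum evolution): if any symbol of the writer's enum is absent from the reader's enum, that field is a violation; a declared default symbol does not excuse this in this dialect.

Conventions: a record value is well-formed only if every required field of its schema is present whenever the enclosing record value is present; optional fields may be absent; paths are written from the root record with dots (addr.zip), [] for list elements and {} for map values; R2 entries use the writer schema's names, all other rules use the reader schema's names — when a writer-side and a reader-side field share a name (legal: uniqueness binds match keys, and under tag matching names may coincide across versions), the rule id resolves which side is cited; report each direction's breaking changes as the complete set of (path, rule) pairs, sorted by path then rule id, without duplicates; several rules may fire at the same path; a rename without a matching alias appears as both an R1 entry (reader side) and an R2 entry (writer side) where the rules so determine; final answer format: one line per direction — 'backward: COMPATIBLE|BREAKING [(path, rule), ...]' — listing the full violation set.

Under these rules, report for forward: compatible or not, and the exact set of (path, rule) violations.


arrows below run writer -> reader for Event
checking forward for Event: reader v1 against writer v2:
  role: paired with writer role (Role -> Role; writer optional)
  tags: paired with writer tags (map<string, float64> -> map<string, float64>; writer required)
  nickname: paired with writer nickname (string -> string; writer required)
  checksum: paired with writer checksum (bytes -> bytes; writer optional)
  seq: paired with writer seq (int32 -> int32; writer optional)
  score: paired with writer score (float64 -> float64; writer optional)
  signature (writer side), unknown to reader
  => no violations; forward on Event: COMPATIBLE
the rest of the Event diff is inert for this question:
  enum Role (field role in record Event): symbol CLOSED removed -> fires only in the backward direction of Event, which is not asked here
  added field signature to record Event: required bytes, tag 29, default 0x1A2B (in v2 it sits immediately before nickname) -> fires no rule on Event, leaving the asked answer as it is

forward: COMPATIBLE []


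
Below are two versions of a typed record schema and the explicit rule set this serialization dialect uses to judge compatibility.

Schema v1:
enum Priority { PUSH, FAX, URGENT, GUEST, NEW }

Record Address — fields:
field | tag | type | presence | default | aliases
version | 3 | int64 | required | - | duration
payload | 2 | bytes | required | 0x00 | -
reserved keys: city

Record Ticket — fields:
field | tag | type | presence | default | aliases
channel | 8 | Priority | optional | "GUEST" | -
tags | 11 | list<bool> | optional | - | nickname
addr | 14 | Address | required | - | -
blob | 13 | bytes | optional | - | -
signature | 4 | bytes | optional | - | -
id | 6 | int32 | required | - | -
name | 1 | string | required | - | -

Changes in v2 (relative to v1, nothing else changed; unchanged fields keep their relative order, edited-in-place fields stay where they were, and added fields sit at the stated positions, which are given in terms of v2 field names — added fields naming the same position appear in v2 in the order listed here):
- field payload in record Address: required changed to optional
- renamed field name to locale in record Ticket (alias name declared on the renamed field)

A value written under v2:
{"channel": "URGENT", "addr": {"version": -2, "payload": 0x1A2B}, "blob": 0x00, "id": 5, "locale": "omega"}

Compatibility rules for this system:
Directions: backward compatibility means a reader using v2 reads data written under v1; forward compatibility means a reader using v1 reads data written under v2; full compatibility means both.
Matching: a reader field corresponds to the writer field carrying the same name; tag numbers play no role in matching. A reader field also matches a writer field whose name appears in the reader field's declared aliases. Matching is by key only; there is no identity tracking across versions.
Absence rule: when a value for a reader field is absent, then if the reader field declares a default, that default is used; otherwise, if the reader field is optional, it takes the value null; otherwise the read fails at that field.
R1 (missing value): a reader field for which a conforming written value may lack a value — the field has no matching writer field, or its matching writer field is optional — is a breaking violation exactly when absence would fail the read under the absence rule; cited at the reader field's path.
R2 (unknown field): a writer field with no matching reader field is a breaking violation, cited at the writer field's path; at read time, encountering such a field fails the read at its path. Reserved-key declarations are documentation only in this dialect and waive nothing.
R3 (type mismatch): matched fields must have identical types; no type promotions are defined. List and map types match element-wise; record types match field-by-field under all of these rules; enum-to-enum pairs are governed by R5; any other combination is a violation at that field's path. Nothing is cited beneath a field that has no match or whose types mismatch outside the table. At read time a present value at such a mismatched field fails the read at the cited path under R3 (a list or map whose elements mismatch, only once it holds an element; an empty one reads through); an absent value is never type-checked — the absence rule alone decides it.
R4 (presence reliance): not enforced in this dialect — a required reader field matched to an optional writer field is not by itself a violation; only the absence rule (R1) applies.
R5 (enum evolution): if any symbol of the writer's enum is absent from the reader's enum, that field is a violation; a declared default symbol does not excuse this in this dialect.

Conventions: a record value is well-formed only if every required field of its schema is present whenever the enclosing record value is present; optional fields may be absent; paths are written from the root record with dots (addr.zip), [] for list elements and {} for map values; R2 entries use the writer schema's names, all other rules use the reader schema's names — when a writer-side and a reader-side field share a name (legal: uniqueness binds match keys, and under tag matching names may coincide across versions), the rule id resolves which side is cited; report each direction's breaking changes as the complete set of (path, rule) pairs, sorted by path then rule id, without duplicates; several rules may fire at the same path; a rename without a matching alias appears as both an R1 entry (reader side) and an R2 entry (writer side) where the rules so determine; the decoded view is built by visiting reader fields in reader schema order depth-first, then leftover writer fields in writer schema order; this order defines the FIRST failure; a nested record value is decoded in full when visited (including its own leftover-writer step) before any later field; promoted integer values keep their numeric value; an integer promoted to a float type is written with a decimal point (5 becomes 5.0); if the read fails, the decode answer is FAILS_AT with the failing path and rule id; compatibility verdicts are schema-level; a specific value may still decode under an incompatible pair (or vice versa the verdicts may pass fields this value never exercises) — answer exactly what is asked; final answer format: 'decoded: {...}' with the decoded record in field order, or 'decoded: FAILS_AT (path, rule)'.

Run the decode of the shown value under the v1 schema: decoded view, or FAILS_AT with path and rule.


arrows below run writer -> reader for Ticket
decode (reader v1):
  channel := "URGENT"
  tags := null (not supplied -> null)
  addr.version := -2
  addr.payload := 0x1A2B
  blob := 0x00
  signature := null (not supplied -> null)
  id := 5
  read fails at name under R1 (no fill)
  => FAILS_AT (name, R1)
ruling out the remaining Ticket differences:
  field payload in record Address: required changed to optional -> fires no rule on Ticket under this dialect and leaves the result unchanged

decoded: FAILS_AT (name, R1)


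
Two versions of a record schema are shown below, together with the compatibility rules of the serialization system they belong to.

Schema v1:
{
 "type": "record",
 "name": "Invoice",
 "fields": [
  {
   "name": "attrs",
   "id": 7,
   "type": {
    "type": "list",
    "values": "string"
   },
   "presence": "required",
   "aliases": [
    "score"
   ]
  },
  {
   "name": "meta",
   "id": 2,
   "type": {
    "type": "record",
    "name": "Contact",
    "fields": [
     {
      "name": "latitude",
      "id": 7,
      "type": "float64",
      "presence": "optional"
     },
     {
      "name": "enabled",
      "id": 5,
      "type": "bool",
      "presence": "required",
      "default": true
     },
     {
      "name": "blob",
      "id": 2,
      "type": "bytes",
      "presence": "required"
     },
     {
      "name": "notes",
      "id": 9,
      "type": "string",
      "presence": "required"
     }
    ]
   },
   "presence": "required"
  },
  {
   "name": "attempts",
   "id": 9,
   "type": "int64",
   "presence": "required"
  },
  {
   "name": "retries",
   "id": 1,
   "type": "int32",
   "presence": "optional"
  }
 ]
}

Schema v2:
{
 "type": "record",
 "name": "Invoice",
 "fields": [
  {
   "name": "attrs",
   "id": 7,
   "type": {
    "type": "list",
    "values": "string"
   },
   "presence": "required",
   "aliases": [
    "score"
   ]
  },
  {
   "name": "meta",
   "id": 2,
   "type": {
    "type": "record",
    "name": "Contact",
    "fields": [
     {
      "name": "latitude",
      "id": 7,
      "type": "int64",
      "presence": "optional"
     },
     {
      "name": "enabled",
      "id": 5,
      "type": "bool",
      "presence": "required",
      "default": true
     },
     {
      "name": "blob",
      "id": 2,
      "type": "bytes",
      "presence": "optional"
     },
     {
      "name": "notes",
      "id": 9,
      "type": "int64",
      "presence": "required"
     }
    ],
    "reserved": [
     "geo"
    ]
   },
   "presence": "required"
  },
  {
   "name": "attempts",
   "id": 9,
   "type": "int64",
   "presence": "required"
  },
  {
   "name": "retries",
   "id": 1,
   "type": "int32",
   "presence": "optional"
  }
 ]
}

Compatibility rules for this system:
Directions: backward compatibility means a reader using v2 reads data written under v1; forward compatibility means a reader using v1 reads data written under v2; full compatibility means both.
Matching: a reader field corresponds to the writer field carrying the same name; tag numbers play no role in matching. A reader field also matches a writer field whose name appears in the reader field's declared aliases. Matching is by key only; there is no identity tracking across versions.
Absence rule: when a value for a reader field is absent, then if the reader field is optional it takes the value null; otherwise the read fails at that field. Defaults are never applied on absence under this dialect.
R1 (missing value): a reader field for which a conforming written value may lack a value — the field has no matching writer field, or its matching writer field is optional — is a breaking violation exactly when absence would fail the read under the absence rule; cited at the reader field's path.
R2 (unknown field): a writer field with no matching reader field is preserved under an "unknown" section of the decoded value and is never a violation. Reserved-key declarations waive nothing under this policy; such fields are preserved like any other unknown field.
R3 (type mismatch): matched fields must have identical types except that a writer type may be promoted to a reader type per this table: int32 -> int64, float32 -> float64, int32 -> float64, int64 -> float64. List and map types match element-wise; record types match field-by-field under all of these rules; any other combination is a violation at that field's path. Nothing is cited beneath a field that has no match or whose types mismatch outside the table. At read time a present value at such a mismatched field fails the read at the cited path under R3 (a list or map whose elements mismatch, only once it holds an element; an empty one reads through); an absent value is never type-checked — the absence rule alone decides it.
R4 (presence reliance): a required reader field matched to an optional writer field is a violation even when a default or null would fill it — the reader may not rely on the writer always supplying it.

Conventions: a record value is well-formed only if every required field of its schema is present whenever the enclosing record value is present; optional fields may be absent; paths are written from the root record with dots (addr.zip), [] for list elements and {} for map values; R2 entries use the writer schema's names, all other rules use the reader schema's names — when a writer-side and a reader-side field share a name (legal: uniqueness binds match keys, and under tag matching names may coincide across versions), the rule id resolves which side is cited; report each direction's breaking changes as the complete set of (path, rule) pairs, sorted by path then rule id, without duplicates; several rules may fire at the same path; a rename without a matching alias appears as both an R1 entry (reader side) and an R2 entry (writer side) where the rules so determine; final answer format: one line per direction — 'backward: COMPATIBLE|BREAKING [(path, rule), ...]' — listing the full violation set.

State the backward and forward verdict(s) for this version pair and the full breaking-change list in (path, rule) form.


the writer's type comes first in each Invoice pair
backward for Invoice (reader v2, writer v1):
  writer required, list<string> -> list<string>: reader attrs maps from writer attrs
  writer required, Contact -> Contact: reader meta maps from writer meta
  writer required, int64 -> int64: reader attempts maps from writer attempts
  writer optional, int32 -> int32: reader retries maps from writer retries
  writer optional, float64 -> int64: reader meta.latitude maps from writer meta.latitude
  writer required, bool -> bool: reader meta.enabled maps from writer meta.enabled
  writer required, bytes -> bytes: reader meta.blob maps from writer meta.blob
  writer required, string -> int64: reader meta.notes maps from writer meta.notes
  R3 fires at meta.latitude
  R3 fires at meta.notes
  => backward: BREAKING (2)
forward for Invoice (reader v1, writer v2):
  writer required, list<string> -> list<string>: reader attrs maps from writer attrs
  writer required, Contact -> Contact: reader meta maps from writer meta
  writer required, int64 -> int64: reader attempts maps from writer attempts
  writer optional, int32 -> int32: reader retries maps from writer retries
  writer optional, int64 -> float64: reader meta.latitude maps from writer meta.latitude
  writer required, bool -> bool: reader meta.enabled maps from writer meta.enabled
  writer optional, bytes -> bytes: reader meta.blob maps from writer meta.blob
  writer required, int64 -> string: reader meta.notes maps from writer meta.notes
  R1 fires at meta.blob
  R4 fires at meta.blob
  R3 fires at meta.notes
  => forward: BREAKING (3)

backward: BREAKING [(meta.latitude, R3), (meta.notes, R3)]; forward: BREAKING [(meta.blob, R1), (meta.blob, R4), (meta.notes, R3)]


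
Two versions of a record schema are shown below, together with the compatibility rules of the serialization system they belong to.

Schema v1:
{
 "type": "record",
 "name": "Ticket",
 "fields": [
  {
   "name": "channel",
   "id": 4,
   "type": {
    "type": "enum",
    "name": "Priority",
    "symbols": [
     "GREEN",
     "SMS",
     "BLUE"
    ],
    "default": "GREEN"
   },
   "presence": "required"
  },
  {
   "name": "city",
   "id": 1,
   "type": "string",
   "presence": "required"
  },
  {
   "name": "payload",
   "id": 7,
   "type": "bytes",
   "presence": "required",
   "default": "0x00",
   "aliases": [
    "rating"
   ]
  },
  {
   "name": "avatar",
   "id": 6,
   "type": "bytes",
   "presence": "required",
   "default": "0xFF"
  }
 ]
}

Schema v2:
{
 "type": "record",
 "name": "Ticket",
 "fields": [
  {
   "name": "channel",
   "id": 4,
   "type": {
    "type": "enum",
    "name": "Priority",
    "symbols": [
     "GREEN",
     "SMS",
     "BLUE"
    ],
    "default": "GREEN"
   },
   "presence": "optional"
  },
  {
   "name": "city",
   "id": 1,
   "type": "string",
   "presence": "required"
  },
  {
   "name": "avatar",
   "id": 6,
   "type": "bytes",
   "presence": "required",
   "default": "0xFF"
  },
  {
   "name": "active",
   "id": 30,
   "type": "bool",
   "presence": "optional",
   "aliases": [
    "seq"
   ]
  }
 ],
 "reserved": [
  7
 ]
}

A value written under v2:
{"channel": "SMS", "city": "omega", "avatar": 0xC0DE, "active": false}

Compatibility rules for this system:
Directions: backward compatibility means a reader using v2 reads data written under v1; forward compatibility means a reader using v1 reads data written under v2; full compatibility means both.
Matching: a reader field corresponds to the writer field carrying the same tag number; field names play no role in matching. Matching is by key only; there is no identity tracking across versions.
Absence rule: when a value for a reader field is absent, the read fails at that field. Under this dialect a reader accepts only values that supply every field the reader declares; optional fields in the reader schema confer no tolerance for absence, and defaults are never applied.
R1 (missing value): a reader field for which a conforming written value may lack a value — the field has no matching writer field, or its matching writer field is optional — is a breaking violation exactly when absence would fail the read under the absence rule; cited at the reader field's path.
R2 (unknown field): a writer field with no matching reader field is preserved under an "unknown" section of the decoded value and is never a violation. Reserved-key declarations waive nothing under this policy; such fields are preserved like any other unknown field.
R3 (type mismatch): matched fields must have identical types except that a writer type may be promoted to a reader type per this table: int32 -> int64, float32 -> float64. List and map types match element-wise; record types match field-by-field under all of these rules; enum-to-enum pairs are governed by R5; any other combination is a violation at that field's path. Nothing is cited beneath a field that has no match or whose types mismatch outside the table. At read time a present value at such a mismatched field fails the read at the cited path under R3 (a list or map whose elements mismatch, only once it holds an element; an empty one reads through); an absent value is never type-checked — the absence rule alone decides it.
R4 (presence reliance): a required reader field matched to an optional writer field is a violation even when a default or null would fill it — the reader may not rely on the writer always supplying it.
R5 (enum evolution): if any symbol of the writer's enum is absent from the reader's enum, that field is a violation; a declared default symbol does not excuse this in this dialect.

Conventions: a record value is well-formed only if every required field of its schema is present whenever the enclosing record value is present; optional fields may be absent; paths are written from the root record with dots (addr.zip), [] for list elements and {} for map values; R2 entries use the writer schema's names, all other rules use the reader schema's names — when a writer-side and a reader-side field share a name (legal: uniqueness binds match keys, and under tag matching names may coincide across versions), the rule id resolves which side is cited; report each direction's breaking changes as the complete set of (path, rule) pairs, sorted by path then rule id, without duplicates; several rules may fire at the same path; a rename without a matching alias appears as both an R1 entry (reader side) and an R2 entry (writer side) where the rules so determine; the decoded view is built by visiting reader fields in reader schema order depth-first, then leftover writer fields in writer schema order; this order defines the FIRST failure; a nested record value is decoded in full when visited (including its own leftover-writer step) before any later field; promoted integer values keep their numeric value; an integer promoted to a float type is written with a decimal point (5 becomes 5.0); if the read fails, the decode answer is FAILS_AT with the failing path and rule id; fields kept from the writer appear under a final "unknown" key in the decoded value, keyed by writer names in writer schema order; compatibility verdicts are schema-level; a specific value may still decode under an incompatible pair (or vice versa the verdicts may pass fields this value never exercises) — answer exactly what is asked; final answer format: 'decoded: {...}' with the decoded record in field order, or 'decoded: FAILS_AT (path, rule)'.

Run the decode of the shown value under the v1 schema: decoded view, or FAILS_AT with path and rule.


arrows below run writer -> reader for Ticket
migrating the Ticket value to v1:
  channel := "SMS"
  city := "omega"
  read fails at payload under R1 (no fill)
  => FAILS_AT (payload, R1)
the rest of the Ticket diff is inert for this question:
  field channel in record Ticket: required changed to optional -> shifts the Ticket verdicts, not this decode
  added field active to record Ticket: optional bool, tag 30 (in v2 it sits last) -> shifts the Ticket verdicts, not this decode

decoded: FAILS_AT (payload, R1)


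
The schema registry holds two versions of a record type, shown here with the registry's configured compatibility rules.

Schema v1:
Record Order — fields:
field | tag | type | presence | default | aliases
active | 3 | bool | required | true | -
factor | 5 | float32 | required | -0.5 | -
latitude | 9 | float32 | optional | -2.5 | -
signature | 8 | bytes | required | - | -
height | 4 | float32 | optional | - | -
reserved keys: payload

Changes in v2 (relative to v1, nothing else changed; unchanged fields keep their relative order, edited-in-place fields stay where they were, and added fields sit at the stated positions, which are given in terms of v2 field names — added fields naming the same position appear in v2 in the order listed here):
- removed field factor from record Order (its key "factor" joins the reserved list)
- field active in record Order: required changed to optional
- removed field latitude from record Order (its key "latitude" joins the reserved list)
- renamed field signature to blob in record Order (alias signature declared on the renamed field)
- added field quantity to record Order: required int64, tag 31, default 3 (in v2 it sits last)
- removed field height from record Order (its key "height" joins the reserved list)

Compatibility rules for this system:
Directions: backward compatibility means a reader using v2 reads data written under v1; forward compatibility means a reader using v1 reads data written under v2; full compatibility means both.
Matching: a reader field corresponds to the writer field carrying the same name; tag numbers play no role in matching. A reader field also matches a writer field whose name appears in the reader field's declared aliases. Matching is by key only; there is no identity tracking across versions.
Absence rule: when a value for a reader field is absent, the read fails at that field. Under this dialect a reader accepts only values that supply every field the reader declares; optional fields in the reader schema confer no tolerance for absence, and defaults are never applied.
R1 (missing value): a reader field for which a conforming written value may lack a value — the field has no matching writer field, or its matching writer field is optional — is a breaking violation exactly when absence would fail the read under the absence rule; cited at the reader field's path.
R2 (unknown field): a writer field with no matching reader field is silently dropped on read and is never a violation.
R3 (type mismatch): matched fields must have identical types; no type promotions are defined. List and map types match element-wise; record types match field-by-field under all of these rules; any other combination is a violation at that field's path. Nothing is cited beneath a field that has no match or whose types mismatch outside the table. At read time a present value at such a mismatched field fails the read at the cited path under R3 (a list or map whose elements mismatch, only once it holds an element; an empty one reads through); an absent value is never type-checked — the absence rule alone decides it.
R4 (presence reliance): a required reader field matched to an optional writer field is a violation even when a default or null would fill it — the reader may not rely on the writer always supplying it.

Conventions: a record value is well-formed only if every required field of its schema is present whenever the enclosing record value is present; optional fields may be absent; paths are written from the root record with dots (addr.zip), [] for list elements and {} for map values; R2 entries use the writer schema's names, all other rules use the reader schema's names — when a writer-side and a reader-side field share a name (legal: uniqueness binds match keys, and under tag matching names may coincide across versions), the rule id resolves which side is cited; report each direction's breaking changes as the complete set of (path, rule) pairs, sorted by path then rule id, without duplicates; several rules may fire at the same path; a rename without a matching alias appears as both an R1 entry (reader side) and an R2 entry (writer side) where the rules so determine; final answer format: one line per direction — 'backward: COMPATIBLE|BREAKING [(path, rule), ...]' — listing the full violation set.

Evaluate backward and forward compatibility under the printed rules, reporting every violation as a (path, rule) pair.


backward: BREAKING [(quantity, R1)]; forward: BREAKING [(active, R1), (active, R4), (factor, R1), (height, R1), (latitude, R1), (signature, R1)]

each type pair in Order: writer, then reader
backward analysis of Order with v2 as reader and v1 as writer:
  bool -> bool, writer required: active aligns to active
  bytes -> bytes, writer required: blob aligns to signature
  quantity: no writer match
  factor (writer side), unknown to reader
  latitude (writer side), unknown to reader
  height (writer side), unknown to reader
  R1 fires at quantity
  => backward: BREAKING (1)
forward analysis of Order with v1 as reader and v2 as writer:
  bool -> bool, writer optional: active aligns to active
  factor: no writer match
  latitude: no writer match
  signature: no writer match
  height: no writer match
  blob (writer side), unknown to reader
  quantity (writer side), unknown to reader
  R1 fires at active
  R4 fires at active
  R1 fires at factor
  R1 fires at height
  R1 fires at latitude
  R1 fires at signature
  => forward: BREAKING (6)


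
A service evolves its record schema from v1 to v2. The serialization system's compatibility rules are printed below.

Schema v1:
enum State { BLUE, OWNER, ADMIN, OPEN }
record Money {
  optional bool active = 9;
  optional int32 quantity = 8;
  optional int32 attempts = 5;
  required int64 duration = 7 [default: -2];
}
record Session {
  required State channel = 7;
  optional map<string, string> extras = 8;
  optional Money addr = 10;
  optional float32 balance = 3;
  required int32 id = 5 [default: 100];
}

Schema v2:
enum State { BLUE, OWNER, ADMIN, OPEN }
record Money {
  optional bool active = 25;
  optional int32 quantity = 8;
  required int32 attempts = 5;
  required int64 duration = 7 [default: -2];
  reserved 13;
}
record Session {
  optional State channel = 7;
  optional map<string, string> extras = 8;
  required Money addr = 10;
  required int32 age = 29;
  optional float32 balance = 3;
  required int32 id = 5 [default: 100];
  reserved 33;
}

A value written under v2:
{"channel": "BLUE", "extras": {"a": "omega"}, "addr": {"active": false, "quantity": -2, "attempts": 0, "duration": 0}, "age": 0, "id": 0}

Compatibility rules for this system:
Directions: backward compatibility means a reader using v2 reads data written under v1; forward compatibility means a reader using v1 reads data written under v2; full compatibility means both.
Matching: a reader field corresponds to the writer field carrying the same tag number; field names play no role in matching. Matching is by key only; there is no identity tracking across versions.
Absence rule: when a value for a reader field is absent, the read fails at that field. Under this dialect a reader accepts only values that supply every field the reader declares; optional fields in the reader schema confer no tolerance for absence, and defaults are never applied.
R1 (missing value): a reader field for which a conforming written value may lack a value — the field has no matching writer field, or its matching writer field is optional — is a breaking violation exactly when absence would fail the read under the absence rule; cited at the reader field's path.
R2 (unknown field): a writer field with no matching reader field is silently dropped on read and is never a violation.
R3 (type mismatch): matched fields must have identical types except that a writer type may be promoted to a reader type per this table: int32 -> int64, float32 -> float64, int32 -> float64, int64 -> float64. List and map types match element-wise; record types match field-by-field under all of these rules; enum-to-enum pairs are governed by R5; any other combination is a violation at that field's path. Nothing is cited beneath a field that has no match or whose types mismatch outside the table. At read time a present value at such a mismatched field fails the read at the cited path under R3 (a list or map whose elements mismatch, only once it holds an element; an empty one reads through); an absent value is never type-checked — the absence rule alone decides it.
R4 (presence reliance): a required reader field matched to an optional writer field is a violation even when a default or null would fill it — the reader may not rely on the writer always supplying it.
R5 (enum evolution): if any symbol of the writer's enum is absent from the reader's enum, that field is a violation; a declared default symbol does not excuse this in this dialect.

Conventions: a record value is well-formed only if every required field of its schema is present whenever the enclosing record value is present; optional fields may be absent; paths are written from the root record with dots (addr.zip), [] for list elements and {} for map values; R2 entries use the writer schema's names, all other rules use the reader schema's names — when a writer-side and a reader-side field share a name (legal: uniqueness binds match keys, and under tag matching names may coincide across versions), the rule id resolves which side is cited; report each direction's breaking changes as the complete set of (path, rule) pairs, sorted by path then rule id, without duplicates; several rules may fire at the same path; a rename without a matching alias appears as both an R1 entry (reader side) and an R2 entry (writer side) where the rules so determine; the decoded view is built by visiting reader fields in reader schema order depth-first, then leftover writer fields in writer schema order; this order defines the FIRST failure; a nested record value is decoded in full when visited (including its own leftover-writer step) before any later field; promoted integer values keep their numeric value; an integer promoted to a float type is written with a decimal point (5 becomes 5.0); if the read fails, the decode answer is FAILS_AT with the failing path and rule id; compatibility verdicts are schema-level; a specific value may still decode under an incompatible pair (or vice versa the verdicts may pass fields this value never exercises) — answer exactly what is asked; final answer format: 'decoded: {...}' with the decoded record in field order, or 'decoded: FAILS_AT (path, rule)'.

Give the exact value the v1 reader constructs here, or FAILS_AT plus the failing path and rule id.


arrows below run writer -> reader for Session
decode walk for Session under reader schema v1:
  channel := "BLUE"
  extras := {"a": "omega"}
  read fails at addr.active under R1 (no fill)
  => FAILS_AT (addr.active, R1)
remaining Session differences; none change what is asked:
  added field age to record Session: required int32, tag 29 (in v2 it sits immediately before balance) -> schema-level compatibility only; this Session value's decode is unchanged
  field channel in record Session: required changed to optional -> schema-level compatibility only; this Session value's decode is unchanged
  field attempts in record Money: optional changed to required -> schema-level compatibility only; this Session value's decode is unchanged

decoded: FAILS_AT (addr.active, R1)
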